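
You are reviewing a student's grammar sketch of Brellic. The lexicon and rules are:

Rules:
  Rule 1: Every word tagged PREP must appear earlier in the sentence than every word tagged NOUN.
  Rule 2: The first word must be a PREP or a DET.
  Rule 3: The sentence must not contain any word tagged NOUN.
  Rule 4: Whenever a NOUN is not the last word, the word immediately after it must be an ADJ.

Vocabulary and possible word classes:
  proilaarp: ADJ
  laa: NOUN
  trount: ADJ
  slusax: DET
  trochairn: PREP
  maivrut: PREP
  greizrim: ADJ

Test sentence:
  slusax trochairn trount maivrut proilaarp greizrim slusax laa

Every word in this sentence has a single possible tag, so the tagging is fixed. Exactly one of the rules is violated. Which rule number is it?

3

Fixed tagging: DET PREP ADJ PREP ADJ ADJ DET NOUN.
Applying the rules: R1 ok, R2 ok, R3 fails, R4 ok.
Only rule 3 fails.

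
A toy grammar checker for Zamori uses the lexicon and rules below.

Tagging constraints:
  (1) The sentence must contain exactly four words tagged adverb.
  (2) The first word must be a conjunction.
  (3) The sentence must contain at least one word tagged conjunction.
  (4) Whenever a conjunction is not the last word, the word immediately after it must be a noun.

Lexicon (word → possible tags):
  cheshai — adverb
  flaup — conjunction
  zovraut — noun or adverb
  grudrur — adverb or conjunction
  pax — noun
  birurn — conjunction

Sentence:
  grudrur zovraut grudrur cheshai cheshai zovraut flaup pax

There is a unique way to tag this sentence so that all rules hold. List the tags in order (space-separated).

Candidates per position — 1:grudrur {adverb,conjunction}; 2:zovraut {noun,adverb}; 3:grudrur {adverb,conjunction}; 4:cheshai {adverb}; 5:cheshai {adverb}; 6:zovraut {noun,adverb}; 7:flaup {conjunction}; 8:pax {noun}.
If word 1 were adverb, no tagging could satisfy rule 2; so word 1 is conjunction.
If word 2 were adverb, no tagging could satisfy rule 4; so word 2 is noun.
If word 3 were conjunction, no tagging could satisfy rule 1; so word 3 is adverb.
If word 6 were noun, no tagging could satisfy rule 1; so word 6 is adverb.
The only consistent sequence is: conjunction noun adverb adverb adverb adverb conjunction noun.
Checking: rule 1 ok; rule 2 ok; rule 3 ok; rule 4 ok.

conjunction noun adverb adverb adverb adverb conjunction noun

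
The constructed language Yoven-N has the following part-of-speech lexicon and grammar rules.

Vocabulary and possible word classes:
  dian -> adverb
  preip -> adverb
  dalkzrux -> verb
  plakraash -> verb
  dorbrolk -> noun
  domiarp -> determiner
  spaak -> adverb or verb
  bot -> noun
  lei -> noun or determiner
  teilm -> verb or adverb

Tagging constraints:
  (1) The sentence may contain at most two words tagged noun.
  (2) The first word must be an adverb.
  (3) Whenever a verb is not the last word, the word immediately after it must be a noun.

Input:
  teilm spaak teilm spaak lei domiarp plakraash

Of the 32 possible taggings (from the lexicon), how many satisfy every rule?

3

Candidates per position — 1:teilm {verb,adverb}; 2:spaak {adverb,verb}; 3:teilm {verb,adverb}; 4:spaak {adverb,verb}; 5:lei {noun,determiner}; 6:domiarp {determiner}; 7:plakraash {verb}.
There are 32 candidate sequences in total.
The sequences that satisfy every rule: adverb adverb adverb adverb noun determiner verb; adverb adverb adverb adverb determiner determiner verb; adverb adverb adverb verb noun determiner verb.
Count = 3.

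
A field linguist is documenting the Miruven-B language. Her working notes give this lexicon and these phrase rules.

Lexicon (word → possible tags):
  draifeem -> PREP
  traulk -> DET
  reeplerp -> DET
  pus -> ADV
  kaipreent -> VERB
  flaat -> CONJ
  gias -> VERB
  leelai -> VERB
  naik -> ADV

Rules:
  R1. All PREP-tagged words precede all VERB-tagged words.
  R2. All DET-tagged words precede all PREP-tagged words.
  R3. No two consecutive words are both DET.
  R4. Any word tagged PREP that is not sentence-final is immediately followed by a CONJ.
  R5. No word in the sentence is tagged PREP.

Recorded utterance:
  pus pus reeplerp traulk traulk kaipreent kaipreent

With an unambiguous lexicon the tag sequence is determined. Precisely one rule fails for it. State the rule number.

Fixed tagging: ADV ADV DET DET DET VERB VERB.
Rule check: R1 ok, R2 ok, R3 fails, R4 ok, R5 ok.
Only rule 3 fails.

3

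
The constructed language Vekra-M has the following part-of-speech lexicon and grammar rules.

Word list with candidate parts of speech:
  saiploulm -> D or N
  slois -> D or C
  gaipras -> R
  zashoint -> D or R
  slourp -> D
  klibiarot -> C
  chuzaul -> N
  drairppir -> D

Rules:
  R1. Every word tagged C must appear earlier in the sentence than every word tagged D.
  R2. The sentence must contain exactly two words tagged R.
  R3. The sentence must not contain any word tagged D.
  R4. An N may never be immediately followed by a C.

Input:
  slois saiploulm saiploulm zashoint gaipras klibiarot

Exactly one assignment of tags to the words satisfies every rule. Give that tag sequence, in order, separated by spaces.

C N N R R C

Candidates per position — 1:slois {D,C}; 2:saiploulm {D,N}; 3:saiploulm {D,N}; 4:zashoint {D,R}; 5:gaipras {R}; 6:klibiarot {C}.
At position 1, choosing D makes rule 1 impossible to satisfy; hence C.
At position 2, choosing D makes rule 1 impossible to satisfy; hence N.
At position 3, choosing D makes rule 1 impossible to satisfy; hence N.
At position 4, choosing D makes rule 1 impossible to satisfy; hence R.
That leaves exactly one tagging: C N N R R C.
Rule-by-rule: rule 1 ok; rule 2 ok; rule 3 ok; rule 4 ok.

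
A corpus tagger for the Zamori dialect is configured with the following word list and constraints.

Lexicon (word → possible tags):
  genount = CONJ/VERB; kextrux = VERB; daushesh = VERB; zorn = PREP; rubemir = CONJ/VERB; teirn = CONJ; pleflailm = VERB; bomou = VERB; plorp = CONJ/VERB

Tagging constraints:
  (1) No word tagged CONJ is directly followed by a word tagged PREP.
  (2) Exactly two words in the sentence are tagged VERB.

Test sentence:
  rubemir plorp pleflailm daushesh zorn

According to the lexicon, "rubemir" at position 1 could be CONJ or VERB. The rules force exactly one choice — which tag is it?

Candidates per position — 1:rubemir {CONJ,VERB}; 2:plorp {CONJ,VERB}; 3:pleflailm {VERB}; 4:daushesh {VERB}; 5:zorn {PREP}.
Position 1: tagging it VERB would leave rule 2 unsatisfiable, so it must be CONJ.
Position 2: tagging it VERB would leave rule 2 unsatisfiable, so it must be CONJ.
So the tagging must be: CONJ CONJ VERB VERB PREP.
Checking: rule 1 ok; rule 2 ok.

CONJ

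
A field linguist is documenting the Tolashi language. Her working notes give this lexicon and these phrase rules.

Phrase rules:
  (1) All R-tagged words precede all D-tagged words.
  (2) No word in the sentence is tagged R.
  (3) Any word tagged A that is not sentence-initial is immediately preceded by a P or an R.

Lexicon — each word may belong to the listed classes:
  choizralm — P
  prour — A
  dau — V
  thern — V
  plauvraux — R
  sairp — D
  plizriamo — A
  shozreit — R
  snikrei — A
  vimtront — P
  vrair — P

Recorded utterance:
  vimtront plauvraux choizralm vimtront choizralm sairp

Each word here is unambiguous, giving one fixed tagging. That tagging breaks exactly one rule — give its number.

Fixed tagging: P R P P P D.
Rule check: R1 pass, R2 fail, R3 pass.
Only rule 2 fails.

2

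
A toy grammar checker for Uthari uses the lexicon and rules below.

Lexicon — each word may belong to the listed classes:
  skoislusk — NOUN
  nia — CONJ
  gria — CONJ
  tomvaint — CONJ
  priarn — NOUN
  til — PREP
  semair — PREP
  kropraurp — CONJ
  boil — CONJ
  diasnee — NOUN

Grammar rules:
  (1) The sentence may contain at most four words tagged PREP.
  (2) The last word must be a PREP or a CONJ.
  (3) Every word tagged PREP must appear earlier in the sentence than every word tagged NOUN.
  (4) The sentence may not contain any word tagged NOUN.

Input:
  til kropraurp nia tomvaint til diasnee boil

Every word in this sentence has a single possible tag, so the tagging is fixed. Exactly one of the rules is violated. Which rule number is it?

4

Fixed tagging: PREP CONJ CONJ CONJ PREP NOUN CONJ.
Rule check: R1 ok, R2 ok, R3 ok, R4 fails.
Only rule 4 fails.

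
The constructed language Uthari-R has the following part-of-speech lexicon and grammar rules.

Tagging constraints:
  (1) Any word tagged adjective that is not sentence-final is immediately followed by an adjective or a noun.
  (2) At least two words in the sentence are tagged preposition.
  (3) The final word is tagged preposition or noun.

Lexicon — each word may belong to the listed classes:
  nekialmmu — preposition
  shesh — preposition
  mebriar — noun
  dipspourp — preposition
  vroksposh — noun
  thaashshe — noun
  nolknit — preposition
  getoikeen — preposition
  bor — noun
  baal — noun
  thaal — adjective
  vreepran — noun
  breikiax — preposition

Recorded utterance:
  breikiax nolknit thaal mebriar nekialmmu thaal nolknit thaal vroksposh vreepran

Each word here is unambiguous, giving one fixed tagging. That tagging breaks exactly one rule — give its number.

1

Fixed tagging: preposition preposition adjective noun preposition adjective preposition adjective noun noun.
Checking each rule: R1 fail, R2 pass, R3 pass.
Only rule 1 fails.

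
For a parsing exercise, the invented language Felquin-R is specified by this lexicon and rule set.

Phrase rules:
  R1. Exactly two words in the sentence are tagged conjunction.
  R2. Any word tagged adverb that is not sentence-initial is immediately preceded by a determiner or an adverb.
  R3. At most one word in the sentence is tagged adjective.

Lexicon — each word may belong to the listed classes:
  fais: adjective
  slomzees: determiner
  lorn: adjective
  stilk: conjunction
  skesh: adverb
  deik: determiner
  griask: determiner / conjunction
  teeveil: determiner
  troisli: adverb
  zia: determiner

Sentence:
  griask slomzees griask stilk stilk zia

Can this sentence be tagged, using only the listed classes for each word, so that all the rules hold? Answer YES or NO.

Candidates per position — 1:griask {determiner,conjunction}; 2:slomzees {determiner}; 3:griask {determiner,conjunction}; 4:stilk {conjunction}; 5:stilk {conjunction}; 6:zia {determiner}.
One satisfying assignment: determiner determiner determiner conjunction conjunction determiner.
Rule-by-rule: rule 1 satisfied; rule 2 satisfied; rule 3 satisfied.

YES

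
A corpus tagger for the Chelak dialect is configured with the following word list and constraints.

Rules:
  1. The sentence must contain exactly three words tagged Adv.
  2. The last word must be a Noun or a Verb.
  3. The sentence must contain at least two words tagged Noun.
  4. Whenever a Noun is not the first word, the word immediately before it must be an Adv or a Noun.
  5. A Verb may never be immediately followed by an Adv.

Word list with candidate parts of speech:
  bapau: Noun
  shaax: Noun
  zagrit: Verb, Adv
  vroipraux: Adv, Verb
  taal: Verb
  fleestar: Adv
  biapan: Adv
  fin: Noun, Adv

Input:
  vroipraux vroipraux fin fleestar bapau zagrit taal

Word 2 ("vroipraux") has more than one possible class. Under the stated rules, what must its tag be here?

Candidates per position — 1:vroipraux {Adv,Verb}; 2:vroipraux {Adv,Verb}; 3:fin {Noun,Adv}; 4:fleestar {Adv}; 5:bapau {Noun}; 6:zagrit {Verb,Adv}; 7:taal {Verb}.
Word 3 cannot be Adv — rule 3 would then fail for every completion. It is Noun.
Word 2 cannot be Verb — rule 4 would then fail for every completion. It is Adv.
Word 1 cannot be Verb — rule 5 would then fail for every completion. It is Adv.
Word 6 cannot be Adv — rule 1 would then fail for every completion. It is Verb.
The unique satisfying tagging is: Adv Adv Noun Adv Noun Verb Verb.
Checking: rule 1 ✓; rule 2 ✓; rule 3 ✓; rule 4 ✓; rule 5 ✓.

Adv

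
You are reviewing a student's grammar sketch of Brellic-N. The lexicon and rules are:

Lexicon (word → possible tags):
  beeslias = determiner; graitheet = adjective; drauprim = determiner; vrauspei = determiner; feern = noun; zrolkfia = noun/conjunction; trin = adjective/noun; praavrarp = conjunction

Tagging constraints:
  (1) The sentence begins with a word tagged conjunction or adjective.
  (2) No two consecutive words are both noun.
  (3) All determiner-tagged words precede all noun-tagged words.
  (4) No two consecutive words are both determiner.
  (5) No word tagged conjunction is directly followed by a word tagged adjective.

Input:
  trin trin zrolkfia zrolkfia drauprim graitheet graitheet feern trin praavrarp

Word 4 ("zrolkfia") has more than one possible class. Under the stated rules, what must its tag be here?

Candidates per position — 1:trin {adjective,noun}; 2:trin {adjective,noun}; 3:zrolkfia {noun,conjunction}; 4:zrolkfia {noun,conjunction}; 5:drauprim {determiner}; 6:graitheet {adjective}; 7:graitheet {adjective}; 8:feern {noun}; 9:trin {adjective,noun}; 10:praavrarp {conjunction}.
Position 1: noun is ruled out by rule 1; that leaves adjective.
Position 2: noun is ruled out by rule 3; that leaves adjective.
Position 3: noun is ruled out by rule 3; that leaves conjunction.
Position 4: noun is ruled out by rule 3; that leaves conjunction.
Position 9: noun is ruled out by rule 2; that leaves adjective.
The only consistent sequence is: adjective adjective conjunction conjunction determiner adjective adjective noun adjective conjunction.
Verifying each rule — rule 1 ✓; rule 2 ✓; rule 3 ✓; rule 4 ✓; rule 5 ✓.

conjunction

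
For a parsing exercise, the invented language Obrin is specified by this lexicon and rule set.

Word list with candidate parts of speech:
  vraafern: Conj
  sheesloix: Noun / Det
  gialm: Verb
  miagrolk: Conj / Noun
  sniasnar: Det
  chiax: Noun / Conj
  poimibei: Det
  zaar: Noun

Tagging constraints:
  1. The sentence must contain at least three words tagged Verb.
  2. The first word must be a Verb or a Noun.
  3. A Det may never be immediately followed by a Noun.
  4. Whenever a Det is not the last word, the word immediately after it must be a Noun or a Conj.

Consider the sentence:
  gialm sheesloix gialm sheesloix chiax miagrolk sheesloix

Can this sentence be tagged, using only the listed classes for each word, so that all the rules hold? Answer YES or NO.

Candidates per position — 1:gialm {Verb}; 2:sheesloix {Noun,Det}; 3:gialm {Verb}; 4:sheesloix {Noun,Det}; 5:chiax {Noun,Conj}; 6:miagrolk {Conj,Noun}; 7:sheesloix {Noun,Det}.
Rule 1 cannot be satisfied by any choice of tags from the lexicon.
So there is no consistent tagging.

NO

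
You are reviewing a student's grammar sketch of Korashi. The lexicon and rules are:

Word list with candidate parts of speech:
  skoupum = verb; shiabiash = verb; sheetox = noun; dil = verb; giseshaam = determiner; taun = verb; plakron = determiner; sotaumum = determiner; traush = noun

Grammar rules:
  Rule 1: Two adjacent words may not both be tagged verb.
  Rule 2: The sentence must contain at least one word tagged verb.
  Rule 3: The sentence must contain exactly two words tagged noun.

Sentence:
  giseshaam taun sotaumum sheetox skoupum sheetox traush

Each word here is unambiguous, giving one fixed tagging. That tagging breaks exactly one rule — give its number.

Fixed tagging: determiner verb determiner noun verb noun noun.
Rule check: R1 pass, R2 pass, R3 fail.
Only rule 3 fails.

3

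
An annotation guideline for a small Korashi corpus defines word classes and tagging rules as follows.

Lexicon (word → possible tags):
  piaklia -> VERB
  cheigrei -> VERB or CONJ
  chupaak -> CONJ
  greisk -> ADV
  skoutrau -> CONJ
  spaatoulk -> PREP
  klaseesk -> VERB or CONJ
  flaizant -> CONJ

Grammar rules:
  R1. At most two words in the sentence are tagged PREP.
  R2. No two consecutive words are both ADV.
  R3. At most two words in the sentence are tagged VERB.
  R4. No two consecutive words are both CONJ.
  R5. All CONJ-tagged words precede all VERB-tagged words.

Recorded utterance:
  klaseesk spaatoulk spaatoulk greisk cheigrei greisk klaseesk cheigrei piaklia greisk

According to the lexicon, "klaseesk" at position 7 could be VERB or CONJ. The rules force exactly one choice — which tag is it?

Candidates per position — 1:klaseesk {VERB,CONJ}; 2:spaatoulk {PREP}; 3:spaatoulk {PREP}; 4:greisk {ADV}; 5:cheigrei {VERB,CONJ}; 6:greisk {ADV}; 7:klaseesk {VERB,CONJ}; 8:cheigrei {VERB,CONJ}; 9:piaklia {VERB}; 10:greisk {ADV}.
Position 7: the remaining choice is settled jointly with positions 1, 5, 8 — only CONJ at position 7 is part of a tagging that satisfies every rule.
That leaves exactly one tagging: CONJ PREP PREP ADV CONJ ADV CONJ VERB VERB ADV.
Checking: rule 1 satisfied; rule 2 satisfied; rule 3 satisfied; rule 4 satisfied; rule 5 satisfied.

CONJ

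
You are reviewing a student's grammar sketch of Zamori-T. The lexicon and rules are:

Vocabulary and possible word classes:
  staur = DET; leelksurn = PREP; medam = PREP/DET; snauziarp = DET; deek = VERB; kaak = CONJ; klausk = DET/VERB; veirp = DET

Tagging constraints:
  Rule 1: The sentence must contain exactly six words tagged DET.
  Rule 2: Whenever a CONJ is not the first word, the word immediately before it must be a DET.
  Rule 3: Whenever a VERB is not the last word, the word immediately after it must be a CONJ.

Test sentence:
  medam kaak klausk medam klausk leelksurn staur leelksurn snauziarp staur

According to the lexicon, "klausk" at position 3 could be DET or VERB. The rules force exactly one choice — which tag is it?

Candidates per position — 1:medam {PREP,DET}; 2:kaak {CONJ}; 3:klausk {DET,VERB}; 4:medam {PREP,DET}; 5:klausk {DET,VERB}; 6:leelksurn {PREP}; 7:staur {DET}; 8:leelksurn {PREP}; 9:snauziarp {DET}; 10:staur {DET}.
At position 1, choosing PREP makes rule 2 impossible to satisfy; hence DET.
At position 3, choosing VERB makes rule 3 impossible to satisfy; hence DET.
At position 5, choosing VERB makes rule 3 impossible to satisfy; hence DET.
At position 4, choosing DET makes rule 1 impossible to satisfy; hence PREP.
The only consistent sequence is: DET CONJ DET PREP DET PREP DET PREP DET DET.
Rule-by-rule: rule 1 ✓; rule 2 ✓; rule 3 ✓.

DET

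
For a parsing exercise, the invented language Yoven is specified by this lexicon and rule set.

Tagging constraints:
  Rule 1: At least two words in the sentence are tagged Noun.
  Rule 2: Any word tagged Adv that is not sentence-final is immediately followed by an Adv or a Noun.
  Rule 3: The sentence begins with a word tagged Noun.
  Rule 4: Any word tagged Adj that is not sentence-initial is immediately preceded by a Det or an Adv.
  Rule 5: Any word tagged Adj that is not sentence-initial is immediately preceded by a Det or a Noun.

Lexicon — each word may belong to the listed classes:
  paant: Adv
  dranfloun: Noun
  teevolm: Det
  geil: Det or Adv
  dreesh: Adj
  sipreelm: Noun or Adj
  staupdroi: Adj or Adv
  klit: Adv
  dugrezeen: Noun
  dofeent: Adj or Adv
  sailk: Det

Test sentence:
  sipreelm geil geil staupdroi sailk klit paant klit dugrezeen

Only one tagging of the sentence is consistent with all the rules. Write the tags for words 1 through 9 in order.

Candidates per position — 1:sipreelm {Noun,Adj}; 2:geil {Det,Adv}; 3:geil {Det,Adv}; 4:staupdroi {Adj,Adv}; 5:sailk {Det}; 6:klit {Adv}; 7:paant {Adv}; 8:klit {Adv}; 9:dugrezeen {Noun}.
Position 1: Adj is ruled out by rule 1; that leaves Noun.
Position 2: Adv is ruled out by rule 2; that leaves Det.
Position 3: Adv is ruled out by rule 2; that leaves Det.
Position 4: Adv is ruled out by rule 2; that leaves Adj.
The unique satisfying tagging is: Noun Det Det Adj Det Adv Adv Adv Noun.
Check: rule 1 satisfied; rule 2 satisfied; rule 3 satisfied; rule 4 satisfied; rule 5 satisfied.

Noun Det Det Adj Det Adv Adv Adv Noun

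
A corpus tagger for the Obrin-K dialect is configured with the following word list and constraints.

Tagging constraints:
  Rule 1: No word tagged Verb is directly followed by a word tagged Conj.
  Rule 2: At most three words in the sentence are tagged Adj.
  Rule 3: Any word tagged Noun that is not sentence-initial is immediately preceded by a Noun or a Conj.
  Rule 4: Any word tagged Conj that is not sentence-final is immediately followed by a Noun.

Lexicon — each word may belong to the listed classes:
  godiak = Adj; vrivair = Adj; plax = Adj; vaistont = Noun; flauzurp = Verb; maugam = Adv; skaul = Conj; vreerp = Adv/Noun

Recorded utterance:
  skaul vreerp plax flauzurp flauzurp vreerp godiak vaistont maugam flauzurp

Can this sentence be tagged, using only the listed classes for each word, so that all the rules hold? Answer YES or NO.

Candidates per position — 1:skaul {Conj}; 2:vreerp {Adv,Noun}; 3:plax {Adj}; 4:flauzurp {Verb}; 5:flauzurp {Verb}; 6:vreerp {Adv,Noun}; 7:godiak {Adj}; 8:vaistont {Noun}; 9:maugam {Adv}; 10:flauzurp {Verb}.
Rule 3 cannot be satisfied by any choice of tags from the lexicon.
So there is no consistent tagging.

NO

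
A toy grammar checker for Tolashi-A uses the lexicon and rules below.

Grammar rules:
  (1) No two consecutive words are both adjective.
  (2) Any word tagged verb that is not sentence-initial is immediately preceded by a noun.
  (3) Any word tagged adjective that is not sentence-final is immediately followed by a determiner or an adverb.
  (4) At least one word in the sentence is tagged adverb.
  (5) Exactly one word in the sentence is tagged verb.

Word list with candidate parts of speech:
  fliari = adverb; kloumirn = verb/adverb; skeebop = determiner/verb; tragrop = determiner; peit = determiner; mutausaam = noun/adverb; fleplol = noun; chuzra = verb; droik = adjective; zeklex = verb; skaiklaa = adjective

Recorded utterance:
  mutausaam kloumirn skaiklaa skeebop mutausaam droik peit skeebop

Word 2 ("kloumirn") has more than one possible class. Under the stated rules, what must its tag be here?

verb

Candidates per position — 1:mutausaam {noun,adverb}; 2:kloumirn {verb,adverb}; 3:skaiklaa {adjective}; 4:skeebop {determiner,verb}; 5:mutausaam {noun,adverb}; 6:droik {adjective}; 7:peit {determiner}; 8:skeebop {determiner,verb}.
At position 4, choosing verb makes rule 2 impossible to satisfy; hence determiner.
At position 8, choosing verb makes rule 2 impossible to satisfy; hence determiner.
At position 2, choosing adverb makes rule 5 impossible to satisfy; hence verb.
At position 1, choosing adverb makes rule 2 impossible to satisfy; hence noun.
At position 5, choosing noun makes rule 4 impossible to satisfy; hence adverb.
That leaves exactly one tagging: noun verb adjective determiner adverb adjective determiner determiner.
Rule-by-rule: rule 1 holds; rule 2 holds; rule 3 holds; rule 4 holds; rule 5 holds.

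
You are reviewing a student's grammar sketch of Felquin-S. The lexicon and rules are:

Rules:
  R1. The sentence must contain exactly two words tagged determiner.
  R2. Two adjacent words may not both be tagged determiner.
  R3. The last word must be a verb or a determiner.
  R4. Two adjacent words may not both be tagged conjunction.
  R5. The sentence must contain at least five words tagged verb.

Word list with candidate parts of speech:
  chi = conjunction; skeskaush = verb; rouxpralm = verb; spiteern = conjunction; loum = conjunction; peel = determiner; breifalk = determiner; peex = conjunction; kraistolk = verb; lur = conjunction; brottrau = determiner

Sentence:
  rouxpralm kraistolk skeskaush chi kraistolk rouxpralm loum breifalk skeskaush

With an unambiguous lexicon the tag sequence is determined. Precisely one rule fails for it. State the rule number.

1

Fixed tagging: verb verb verb conjunction verb verb conjunction determiner verb.
Rule check: R1 fail, R2 pass, R3 pass, R4 pass, R5 pass.
Only rule 1 fails.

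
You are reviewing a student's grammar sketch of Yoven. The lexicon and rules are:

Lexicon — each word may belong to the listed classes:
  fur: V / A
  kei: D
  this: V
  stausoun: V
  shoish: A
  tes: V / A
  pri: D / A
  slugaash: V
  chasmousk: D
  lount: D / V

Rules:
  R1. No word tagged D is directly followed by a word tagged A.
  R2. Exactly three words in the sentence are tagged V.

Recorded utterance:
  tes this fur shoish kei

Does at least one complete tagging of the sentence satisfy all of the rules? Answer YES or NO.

Candidates per position — 1:tes {V,A}; 2:this {V}; 3:fur {V,A}; 4:shoish {A}; 5:kei {D}.
One satisfying assignment: V V V A D.
Verifying each rule — rule 1 satisfied; rule 2 satisfied.

YES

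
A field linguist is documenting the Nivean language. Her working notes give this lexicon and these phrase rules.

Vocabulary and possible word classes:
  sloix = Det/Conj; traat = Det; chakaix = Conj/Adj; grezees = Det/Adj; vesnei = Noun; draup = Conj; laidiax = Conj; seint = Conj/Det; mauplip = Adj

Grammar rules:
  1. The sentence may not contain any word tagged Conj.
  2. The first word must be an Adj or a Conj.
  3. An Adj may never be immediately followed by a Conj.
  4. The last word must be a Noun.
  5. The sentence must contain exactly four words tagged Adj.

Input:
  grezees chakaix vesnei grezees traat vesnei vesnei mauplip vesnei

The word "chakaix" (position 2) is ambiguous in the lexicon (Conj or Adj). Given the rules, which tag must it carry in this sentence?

Adj

Candidates per position — 1:grezees {Det,Adj}; 2:chakaix {Conj,Adj}; 3:vesnei {Noun}; 4:grezees {Det,Adj}; 5:traat {Det}; 6:vesnei {Noun}; 7:vesnei {Noun}; 8:mauplip {Adj}; 9:vesnei {Noun}.
If word 1 were Det, no tagging could satisfy rule 2; so word 1 is Adj.
If word 2 were Conj, no tagging could satisfy rule 1; so word 2 is Adj.
If word 4 were Det, no tagging could satisfy rule 5; so word 4 is Adj.
That leaves exactly one tagging: Adj Adj Noun Adj Det Noun Noun Adj Noun.
Check: rule 1 ✓; rule 2 ✓; rule 3 ✓; rule 4 ✓; rule 5 ✓.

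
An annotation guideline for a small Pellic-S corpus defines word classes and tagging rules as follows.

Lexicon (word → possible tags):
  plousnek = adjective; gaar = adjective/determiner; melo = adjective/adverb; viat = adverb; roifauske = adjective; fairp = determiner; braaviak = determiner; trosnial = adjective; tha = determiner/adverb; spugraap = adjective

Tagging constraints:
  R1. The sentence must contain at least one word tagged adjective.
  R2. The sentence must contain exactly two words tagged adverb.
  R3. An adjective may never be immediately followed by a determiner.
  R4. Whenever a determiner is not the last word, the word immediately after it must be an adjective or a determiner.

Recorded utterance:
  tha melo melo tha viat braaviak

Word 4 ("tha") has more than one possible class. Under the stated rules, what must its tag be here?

adverb

Candidates per position — 1:tha {determiner,adverb}; 2:melo {adjective,adverb}; 3:melo {adjective,adverb}; 4:tha {determiner,adverb}; 5:viat {adverb}; 6:braaviak {determiner}.
Position 4: determiner is ruled out by rule 4; that leaves adverb.
Position 1: adverb is ruled out by rule 2; that leaves determiner.
Position 2: adverb is ruled out by rule 2; that leaves adjective.
Position 3: adverb is ruled out by rule 2; that leaves adjective.
The only consistent sequence is: determiner adjective adjective adverb adverb determiner.
Check: rule 1 ok; rule 2 ok; rule 3 ok; rule 4 ok.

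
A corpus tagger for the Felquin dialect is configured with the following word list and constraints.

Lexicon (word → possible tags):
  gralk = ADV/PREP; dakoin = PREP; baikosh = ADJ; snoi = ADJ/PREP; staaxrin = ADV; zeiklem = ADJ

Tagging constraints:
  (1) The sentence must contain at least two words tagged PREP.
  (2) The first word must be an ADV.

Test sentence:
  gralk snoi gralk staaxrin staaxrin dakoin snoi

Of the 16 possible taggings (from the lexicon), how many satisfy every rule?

7

Candidates per position — 1:gralk {ADV,PREP}; 2:snoi {ADJ,PREP}; 3:gralk {ADV,PREP}; 4:staaxrin {ADV}; 5:staaxrin {ADV}; 6:dakoin {PREP}; 7:snoi {ADJ,PREP}.
There are 16 candidate sequences in total.
Checking each against the rules leaves 7 sequences.
Count = 7.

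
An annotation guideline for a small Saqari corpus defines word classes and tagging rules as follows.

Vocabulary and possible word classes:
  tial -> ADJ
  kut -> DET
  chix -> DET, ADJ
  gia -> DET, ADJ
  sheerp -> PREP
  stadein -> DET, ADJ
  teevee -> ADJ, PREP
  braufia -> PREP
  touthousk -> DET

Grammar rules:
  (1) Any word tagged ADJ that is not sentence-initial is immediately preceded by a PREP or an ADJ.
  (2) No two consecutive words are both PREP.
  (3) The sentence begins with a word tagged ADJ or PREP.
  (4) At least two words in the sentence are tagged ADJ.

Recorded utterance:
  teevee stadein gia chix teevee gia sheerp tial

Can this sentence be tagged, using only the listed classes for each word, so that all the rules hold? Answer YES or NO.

YES

Candidates per position — 1:teevee {ADJ,PREP}; 2:stadein {DET,ADJ}; 3:gia {DET,ADJ}; 4:chix {DET,ADJ}; 5:teevee {ADJ,PREP}; 6:gia {DET,ADJ}; 7:sheerp {PREP}; 8:tial {ADJ}.
One satisfying assignment: PREP ADJ ADJ DET PREP DET PREP ADJ.
Verifying each rule — rule 1 ✓; rule 2 ✓; rule 3 ✓; rule 4 ✓.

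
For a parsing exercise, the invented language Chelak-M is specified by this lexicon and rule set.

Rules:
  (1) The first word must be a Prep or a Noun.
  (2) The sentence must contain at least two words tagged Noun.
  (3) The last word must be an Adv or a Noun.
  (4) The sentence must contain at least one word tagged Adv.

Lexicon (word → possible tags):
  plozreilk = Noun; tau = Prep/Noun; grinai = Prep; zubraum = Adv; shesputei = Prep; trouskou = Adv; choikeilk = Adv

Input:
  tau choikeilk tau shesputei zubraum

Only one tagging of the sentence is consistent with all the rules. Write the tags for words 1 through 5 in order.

Noun Adv Noun Prep Adv

Candidates per position — 1:tau {Prep,Noun}; 2:choikeilk {Adv}; 3:tau {Prep,Noun}; 4:shesputei {Prep}; 5:zubraum {Adv}.
At position 1, choosing Prep makes rule 2 impossible to satisfy; hence Noun.
At position 3, choosing Prep makes rule 2 impossible to satisfy; hence Noun.
The only consistent sequence is: Noun Adv Noun Prep Adv.
Checking: rule 1 ok; rule 2 ok; rule 3 ok; rule 4 ok.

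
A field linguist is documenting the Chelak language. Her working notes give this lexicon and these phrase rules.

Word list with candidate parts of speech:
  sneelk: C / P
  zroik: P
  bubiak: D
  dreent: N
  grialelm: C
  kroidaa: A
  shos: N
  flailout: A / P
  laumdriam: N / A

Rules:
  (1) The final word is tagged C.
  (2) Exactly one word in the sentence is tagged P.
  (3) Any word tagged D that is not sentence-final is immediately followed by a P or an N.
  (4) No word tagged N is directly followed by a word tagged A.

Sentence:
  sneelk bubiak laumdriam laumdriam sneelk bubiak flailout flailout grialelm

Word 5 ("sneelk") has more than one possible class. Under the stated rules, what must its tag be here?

C

Candidates per position — 1:sneelk {C,P}; 2:bubiak {D}; 3:laumdriam {N,A}; 4:laumdriam {N,A}; 5:sneelk {C,P}; 6:bubiak {D}; 7:flailout {A,P}; 8:flailout {A,P}; 9:grialelm {C}.
Position 3: tagging it A would leave rule 3 unsatisfiable, so it must be N.
Position 4: tagging it A would leave rule 4 unsatisfiable, so it must be N.
Position 7: tagging it A would leave rule 3 unsatisfiable, so it must be P.
Position 8: tagging it P would leave rule 2 unsatisfiable, so it must be A.
Position 1: tagging it P would leave rule 2 unsatisfiable, so it must be C.
Position 5: tagging it P would leave rule 2 unsatisfiable, so it must be C.
So the tagging must be: C D N N C D P A C.
Checking: rule 1 holds; rule 2 holds; rule 3 holds; rule 4 holds.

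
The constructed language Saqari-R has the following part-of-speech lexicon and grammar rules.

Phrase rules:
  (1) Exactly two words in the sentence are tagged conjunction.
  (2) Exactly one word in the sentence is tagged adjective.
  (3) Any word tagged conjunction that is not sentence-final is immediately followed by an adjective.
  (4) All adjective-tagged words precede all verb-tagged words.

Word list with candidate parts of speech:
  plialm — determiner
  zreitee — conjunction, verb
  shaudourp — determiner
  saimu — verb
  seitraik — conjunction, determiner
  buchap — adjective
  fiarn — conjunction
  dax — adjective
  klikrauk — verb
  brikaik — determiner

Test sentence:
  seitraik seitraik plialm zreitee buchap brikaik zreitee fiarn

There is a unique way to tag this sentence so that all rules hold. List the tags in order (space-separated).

determiner determiner determiner conjunction adjective determiner verb conjunction

Candidates per position — 1:seitraik {conjunction,determiner}; 2:seitraik {conjunction,determiner}; 3:plialm {determiner}; 4:zreitee {conjunction,verb}; 5:buchap {adjective}; 6:brikaik {determiner}; 7:zreitee {conjunction,verb}; 8:fiarn {conjunction}.
Position 1: tagging it conjunction would leave rule 3 unsatisfiable, so it must be determiner.
Position 2: tagging it conjunction would leave rule 3 unsatisfiable, so it must be determiner.
Position 4: tagging it verb would leave rule 4 unsatisfiable, so it must be conjunction.
Position 7: tagging it conjunction would leave rule 1 unsatisfiable, so it must be verb.
That leaves exactly one tagging: determiner determiner determiner conjunction adjective determiner verb conjunction.
Check: rule 1 ✓; rule 2 ✓; rule 3 ✓; rule 4 ✓.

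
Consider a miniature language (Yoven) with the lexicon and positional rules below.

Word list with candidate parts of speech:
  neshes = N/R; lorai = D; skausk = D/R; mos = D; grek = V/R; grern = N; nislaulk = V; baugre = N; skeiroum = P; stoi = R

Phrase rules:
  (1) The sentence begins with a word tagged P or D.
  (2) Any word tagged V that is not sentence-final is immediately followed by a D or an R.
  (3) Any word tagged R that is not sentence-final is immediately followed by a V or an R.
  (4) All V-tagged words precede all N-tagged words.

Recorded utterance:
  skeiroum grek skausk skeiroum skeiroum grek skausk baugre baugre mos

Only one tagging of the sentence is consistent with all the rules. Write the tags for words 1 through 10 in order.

Candidates per position — 1:skeiroum {P}; 2:grek {V,R}; 3:skausk {D,R}; 4:skeiroum {P}; 5:skeiroum {P}; 6:grek {V,R}; 7:skausk {D,R}; 8:baugre {N}; 9:baugre {N}; 10:mos {D}.
If word 2 were R, no tagging could satisfy rule 3; so word 2 is V.
If word 3 were R, no tagging could satisfy rule 3; so word 3 is D.
If word 6 were R, no tagging could satisfy rule 3; so word 6 is V.
If word 7 were R, no tagging could satisfy rule 3; so word 7 is D.
That leaves exactly one tagging: P V D P P V D N N D.
Rule-by-rule: rule 1 holds; rule 2 holds; rule 3 holds; rule 4 holds.

P V D P P V D N N D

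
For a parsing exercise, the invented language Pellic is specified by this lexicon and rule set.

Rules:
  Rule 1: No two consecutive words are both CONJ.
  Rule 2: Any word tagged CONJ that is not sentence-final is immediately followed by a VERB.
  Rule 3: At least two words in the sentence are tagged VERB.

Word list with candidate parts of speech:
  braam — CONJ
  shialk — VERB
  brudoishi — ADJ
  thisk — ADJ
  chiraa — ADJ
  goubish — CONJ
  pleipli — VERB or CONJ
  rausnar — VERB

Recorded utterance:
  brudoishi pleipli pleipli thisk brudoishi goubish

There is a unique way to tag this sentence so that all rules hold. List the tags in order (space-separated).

Candidates per position — 1:brudoishi {ADJ}; 2:pleipli {VERB,CONJ}; 3:pleipli {VERB,CONJ}; 4:thisk {ADJ}; 5:brudoishi {ADJ}; 6:goubish {CONJ}.
Position 2: CONJ is ruled out by rule 3; that leaves VERB.
Position 3: CONJ is ruled out by rule 2; that leaves VERB.
The unique satisfying tagging is: ADJ VERB VERB ADJ ADJ CONJ.
Verifying each rule — rule 1 ✓; rule 2 ✓; rule 3 ✓.

ADJ VERB VERB ADJ ADJ CONJ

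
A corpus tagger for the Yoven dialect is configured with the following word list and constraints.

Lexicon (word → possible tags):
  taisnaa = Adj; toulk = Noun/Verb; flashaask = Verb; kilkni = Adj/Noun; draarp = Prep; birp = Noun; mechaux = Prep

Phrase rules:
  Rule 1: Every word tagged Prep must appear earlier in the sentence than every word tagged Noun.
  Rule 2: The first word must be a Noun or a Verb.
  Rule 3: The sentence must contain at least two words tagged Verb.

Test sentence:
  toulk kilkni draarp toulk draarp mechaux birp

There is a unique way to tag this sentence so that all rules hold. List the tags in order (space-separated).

Verb Adj Prep Verb Prep Prep Noun

Candidates per position — 1:toulk {Noun,Verb}; 2:kilkni {Adj,Noun}; 3:draarp {Prep}; 4:toulk {Noun,Verb}; 5:draarp {Prep}; 6:mechaux {Prep}; 7:birp {Noun}.
Word 1 cannot be Noun — rule 1 would then fail for every completion. It is Verb.
Word 2 cannot be Noun — rule 1 would then fail for every completion. It is Adj.
Word 4 cannot be Noun — rule 1 would then fail for every completion. It is Verb.
The unique satisfying tagging is: Verb Adj Prep Verb Prep Prep Noun.
Check: rule 1 holds; rule 2 holds; rule 3 holds.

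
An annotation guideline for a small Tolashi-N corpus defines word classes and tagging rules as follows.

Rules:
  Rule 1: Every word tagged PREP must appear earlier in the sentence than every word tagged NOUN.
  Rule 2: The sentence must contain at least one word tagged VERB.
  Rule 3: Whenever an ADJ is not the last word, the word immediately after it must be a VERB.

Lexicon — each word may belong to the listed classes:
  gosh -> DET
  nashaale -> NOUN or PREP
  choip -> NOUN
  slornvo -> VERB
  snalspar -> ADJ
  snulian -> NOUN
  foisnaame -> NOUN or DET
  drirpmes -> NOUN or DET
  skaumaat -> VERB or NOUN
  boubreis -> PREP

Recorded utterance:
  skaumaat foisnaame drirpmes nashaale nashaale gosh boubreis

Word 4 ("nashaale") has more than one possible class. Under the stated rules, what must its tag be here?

Candidates per position — 1:skaumaat {VERB,NOUN}; 2:foisnaame {NOUN,DET}; 3:drirpmes {NOUN,DET}; 4:nashaale {NOUN,PREP}; 5:nashaale {NOUN,PREP}; 6:gosh {DET}; 7:boubreis {PREP}.
Position 1: NOUN is ruled out by rule 1; that leaves VERB.
Position 2: NOUN is ruled out by rule 1; that leaves DET.
Position 3: NOUN is ruled out by rule 1; that leaves DET.
Position 4: NOUN is ruled out by rule 1; that leaves PREP.
Position 5: NOUN is ruled out by rule 1; that leaves PREP.
The unique satisfying tagging is: VERB DET DET PREP PREP DET PREP.
Rule-by-rule: rule 1 satisfied; rule 2 satisfied; rule 3 satisfied.

PREP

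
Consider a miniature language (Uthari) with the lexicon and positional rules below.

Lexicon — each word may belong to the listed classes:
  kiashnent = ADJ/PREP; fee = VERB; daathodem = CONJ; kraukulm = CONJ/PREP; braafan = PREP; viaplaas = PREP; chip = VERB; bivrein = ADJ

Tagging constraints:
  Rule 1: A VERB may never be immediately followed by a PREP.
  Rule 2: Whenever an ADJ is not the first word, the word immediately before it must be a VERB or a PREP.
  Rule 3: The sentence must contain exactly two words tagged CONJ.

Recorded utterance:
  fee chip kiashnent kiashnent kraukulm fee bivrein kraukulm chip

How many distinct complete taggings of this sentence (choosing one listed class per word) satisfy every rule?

Candidates per position — 1:fee {VERB}; 2:chip {VERB}; 3:kiashnent {ADJ,PREP}; 4:kiashnent {ADJ,PREP}; 5:kraukulm {CONJ,PREP}; 6:fee {VERB}; 7:bivrein {ADJ}; 8:kraukulm {CONJ,PREP}; 9:chip {VERB}.
There are 16 candidate sequences in total.
The sequences that satisfy every rule: VERB VERB ADJ PREP CONJ VERB ADJ CONJ VERB.
Count = 1.

1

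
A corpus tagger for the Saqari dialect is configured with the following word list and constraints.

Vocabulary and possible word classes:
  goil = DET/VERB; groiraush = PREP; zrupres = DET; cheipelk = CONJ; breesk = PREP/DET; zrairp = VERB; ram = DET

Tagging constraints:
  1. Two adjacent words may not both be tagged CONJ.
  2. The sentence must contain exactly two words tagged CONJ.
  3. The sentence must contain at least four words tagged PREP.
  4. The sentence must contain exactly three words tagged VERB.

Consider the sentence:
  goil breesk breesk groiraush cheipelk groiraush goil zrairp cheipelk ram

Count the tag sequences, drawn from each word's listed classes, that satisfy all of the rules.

1

Candidates per position — 1:goil {DET,VERB}; 2:breesk {PREP,DET}; 3:breesk {PREP,DET}; 4:groiraush {PREP}; 5:cheipelk {CONJ}; 6:groiraush {PREP}; 7:goil {DET,VERB}; 8:zrairp {VERB}; 9:cheipelk {CONJ}; 10:ram {DET}.
There are 16 candidate sequences in total.
The sequences that satisfy every rule: VERB PREP PREP PREP CONJ PREP VERB VERB CONJ DET.
Count = 1.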